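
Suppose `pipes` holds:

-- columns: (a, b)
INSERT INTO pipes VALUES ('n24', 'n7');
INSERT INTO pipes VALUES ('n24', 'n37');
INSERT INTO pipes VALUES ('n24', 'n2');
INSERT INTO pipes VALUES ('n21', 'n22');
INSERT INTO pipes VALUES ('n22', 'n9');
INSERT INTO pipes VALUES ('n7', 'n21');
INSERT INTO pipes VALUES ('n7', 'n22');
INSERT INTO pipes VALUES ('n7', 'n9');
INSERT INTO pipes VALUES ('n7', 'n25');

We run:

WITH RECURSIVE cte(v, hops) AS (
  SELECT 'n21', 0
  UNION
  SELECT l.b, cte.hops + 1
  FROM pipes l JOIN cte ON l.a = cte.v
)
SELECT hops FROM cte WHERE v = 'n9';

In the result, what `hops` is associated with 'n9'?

2

Base: (n21, hops=0).
Iteration 1: edges from {n21} -> (n22, hops=1).
Iteration 2: edges from {n22} -> (n9, hops=2).
Iteration 3: no outgoing edges from {n9}; recursion stops.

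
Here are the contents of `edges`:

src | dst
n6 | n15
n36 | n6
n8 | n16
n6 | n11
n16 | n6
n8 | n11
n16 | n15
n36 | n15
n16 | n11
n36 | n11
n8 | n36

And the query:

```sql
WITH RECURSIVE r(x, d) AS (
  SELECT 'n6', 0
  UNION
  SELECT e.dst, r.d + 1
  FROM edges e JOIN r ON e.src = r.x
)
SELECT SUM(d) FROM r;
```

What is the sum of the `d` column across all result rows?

2

Base: (n6, d=0).
Iteration 1: edges from {n6} -> (n11, d=1), (n15, d=1).
Iteration 2: no outgoing edges from {n11,n15}; recursion stops.
SUM(d) = 0 + 1 + 1 = 2.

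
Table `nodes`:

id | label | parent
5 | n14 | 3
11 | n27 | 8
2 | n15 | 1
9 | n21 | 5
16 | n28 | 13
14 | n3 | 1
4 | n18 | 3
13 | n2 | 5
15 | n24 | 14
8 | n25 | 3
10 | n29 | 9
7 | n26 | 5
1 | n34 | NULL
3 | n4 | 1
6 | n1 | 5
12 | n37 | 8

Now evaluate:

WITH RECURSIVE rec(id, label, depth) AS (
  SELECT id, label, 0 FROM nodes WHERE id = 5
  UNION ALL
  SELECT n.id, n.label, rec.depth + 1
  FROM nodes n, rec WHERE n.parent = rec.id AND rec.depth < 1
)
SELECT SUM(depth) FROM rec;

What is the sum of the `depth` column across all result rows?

Base: id=5 (n14) at depth 0.
Iteration 1: rows with parent in {5} -> n1 (id 6, depth 1), n26 (id 7, depth 1), n21 (id 9, depth 1), n2 (id 13, depth 1).
Iteration 2: depth < 1 fails for all current rows; recursion stops.
SUM(depth) = 0 + 1 + 1 + 1 + 1 = 4.

4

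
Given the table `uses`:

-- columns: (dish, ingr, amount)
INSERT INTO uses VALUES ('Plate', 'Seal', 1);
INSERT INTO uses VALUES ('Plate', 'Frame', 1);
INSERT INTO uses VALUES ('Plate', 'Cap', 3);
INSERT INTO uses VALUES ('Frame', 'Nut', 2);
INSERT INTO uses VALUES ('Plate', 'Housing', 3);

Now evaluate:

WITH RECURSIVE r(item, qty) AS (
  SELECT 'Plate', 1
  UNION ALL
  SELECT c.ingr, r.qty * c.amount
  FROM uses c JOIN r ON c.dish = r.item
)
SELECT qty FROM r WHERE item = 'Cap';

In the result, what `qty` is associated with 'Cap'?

3

Base: (Plate, qty=1).
Iteration 1: components of {Plate} -> Cap = 1*3 = 3, Frame = 1*1 = 1, Housing = 1*3 = 3, Seal = 1*1 = 1.
Iteration 2: components of {Cap,Frame,Housing,Seal} -> Nut = 1*2 = 2.
Iteration 3: no further components; recursion stops.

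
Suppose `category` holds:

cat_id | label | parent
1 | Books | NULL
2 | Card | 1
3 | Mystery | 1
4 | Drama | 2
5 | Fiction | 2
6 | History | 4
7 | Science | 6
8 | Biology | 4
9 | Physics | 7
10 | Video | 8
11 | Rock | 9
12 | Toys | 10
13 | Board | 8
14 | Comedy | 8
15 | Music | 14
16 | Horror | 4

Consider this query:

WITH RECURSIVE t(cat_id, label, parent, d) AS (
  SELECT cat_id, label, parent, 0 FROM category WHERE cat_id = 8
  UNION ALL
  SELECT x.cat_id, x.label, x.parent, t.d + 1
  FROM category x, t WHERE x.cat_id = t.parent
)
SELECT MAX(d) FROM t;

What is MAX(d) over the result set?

Base: cat_id=8 (Biology), parent=4, d 0.
Iteration 1: join on cat_id=4 -> Drama (id 4, parent=2, d 1).
Iteration 2: join on cat_id=2 -> Card (id 2, parent=1, d 2).
Iteration 3: join on cat_id=1 -> Books (id 1, parent=NULL, d 3).
Iteration 4: parent is NULL; no match; recursion stops.
d values: 0, 1, 2, 3; the maximum is 3.

3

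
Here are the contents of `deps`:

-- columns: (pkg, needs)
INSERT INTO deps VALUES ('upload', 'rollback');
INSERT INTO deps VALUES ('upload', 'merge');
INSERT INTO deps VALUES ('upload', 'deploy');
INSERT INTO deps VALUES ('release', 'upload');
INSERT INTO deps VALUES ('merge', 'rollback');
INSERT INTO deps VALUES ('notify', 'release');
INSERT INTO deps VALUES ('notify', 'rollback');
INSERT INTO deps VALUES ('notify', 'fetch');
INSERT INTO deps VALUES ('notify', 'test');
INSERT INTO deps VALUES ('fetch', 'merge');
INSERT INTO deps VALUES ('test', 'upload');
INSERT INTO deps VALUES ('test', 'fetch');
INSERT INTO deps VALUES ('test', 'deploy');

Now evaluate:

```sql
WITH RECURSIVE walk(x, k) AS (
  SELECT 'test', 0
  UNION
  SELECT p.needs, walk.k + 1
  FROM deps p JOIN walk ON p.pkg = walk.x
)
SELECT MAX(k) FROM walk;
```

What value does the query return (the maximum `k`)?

3

Base: (test, k=0).
Iteration 1: edges from {test} -> (deploy, k=1), (fetch, k=1), (upload, k=1).
Iteration 2: edges from {deploy,fetch,upload} -> (deploy, k=2), (merge, k=2), (rollback, k=2). [UNION drops 1 duplicate row(s)]
Iteration 3: edges from {deploy,merge,rollback} -> (rollback, k=3).
Iteration 4: no outgoing edges from {rollback}; recursion stops.
k values: 0, 1, 1, 1, 2, 2, 2, 3; the maximum is 3.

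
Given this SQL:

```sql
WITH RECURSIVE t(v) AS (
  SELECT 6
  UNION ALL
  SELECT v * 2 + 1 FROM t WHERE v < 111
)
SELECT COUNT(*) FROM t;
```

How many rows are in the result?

5

Base: v=6.
Iteration 1: 6 < 111 holds -> v = 6 * 2 + 1 = 13.
Iteration 2: 13 < 111 holds -> v = 13 * 2 + 1 = 27.
Iteration 3: 27 < 111 holds -> v = 27 * 2 + 1 = 55.
Iteration 4: 55 < 111 holds -> v = 55 * 2 + 1 = 111.
Iteration 5: 111 < 111 fails; recursion stops.
Total rows emitted: 5.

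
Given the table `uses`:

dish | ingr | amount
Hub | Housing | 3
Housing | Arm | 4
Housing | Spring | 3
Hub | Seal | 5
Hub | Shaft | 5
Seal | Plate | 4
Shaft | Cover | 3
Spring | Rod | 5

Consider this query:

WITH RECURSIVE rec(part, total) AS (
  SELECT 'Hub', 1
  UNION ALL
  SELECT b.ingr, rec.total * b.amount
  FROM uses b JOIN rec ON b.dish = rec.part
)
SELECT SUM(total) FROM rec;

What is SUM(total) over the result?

Base: (Hub, total=1).
Iteration 1: components of {Hub} -> Housing = 1*3 = 3, Seal = 1*5 = 5, Shaft = 1*5 = 5.
Iteration 2: components of {Housing,Seal,Shaft} -> Arm = 3*4 = 12, Cover = 5*3 = 15, Plate = 5*4 = 20, Spring = 3*3 = 9.
Iteration 3: components of {Arm,Cover,Plate,Spring} -> Rod = 9*5 = 45.
Iteration 4: no further components; recursion stops.
SUM(total) = 1 + 3 + 5 + 5 + 12 + 9 + 20 + 15 + 45 = 115.

115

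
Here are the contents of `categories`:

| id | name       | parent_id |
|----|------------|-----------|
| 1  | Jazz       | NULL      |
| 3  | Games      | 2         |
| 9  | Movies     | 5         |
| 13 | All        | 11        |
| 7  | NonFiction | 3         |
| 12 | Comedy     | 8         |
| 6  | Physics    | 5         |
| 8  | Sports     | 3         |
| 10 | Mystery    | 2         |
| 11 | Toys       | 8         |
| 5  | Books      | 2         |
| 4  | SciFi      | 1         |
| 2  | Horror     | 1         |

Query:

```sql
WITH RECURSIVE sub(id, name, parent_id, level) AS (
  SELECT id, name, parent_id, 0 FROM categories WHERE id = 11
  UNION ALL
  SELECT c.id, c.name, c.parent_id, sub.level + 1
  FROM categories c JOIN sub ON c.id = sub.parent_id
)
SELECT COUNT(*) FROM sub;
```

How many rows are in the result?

5

Base: id=11 (Toys), parent_id=8, level 0.
Iteration 1: join on id=8 -> Sports (id 8, parent_id=3, level 1).
Iteration 2: join on id=3 -> Games (id 3, parent_id=2, level 2).
Iteration 3: join on id=2 -> Horror (id 2, parent_id=1, level 3).
Iteration 4: join on id=1 -> Jazz (id 1, parent_id=NULL, level 4).
Iteration 5: parent_id is NULL; no match; recursion stops.
Total rows emitted: 5.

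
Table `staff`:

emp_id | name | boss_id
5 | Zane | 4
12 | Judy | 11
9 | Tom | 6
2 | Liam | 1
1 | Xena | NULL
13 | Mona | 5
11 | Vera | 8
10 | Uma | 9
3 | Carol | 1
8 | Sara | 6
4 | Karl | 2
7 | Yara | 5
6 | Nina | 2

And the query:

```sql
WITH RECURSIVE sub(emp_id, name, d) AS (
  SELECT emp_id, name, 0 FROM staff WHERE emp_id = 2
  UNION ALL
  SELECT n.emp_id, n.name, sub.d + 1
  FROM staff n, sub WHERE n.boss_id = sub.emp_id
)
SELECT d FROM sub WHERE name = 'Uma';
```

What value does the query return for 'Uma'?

Base: emp_id=2 (Liam) at d 0.
Iteration 1: rows with boss_id in {2} -> Karl (id 4, d 1), Nina (id 6, d 1).
Iteration 2: rows with boss_id in {4,6} -> Zane (id 5, d 2), Sara (id 8, d 2), Tom (id 9, d 2).
Iteration 3: rows with boss_id in {5,8,9} -> Yara (id 7, d 3), Uma (id 10, d 3), Vera (id 11, d 3), Mona (id 13, d 3).
Iteration 4: rows with boss_id in {7,10,11,13} -> Judy (id 12, d 4).
Iteration 5: no rows with boss_id in {12}; recursion stops.

3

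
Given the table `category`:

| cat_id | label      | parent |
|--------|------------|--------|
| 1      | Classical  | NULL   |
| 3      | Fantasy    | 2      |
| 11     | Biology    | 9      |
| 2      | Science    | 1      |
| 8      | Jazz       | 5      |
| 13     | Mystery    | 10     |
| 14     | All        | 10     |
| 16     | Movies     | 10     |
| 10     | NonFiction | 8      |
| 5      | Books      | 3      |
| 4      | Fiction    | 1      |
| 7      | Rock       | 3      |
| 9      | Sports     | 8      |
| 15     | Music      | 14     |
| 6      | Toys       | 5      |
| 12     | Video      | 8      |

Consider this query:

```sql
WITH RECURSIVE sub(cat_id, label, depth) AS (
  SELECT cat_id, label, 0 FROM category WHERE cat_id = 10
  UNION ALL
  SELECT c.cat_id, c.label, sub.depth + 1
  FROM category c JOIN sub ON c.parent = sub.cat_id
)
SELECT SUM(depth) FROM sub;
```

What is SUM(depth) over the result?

5

Base: cat_id=10 (NonFiction) at depth 0.
Iteration 1: rows with parent in {10} -> Mystery (id 13, depth 1), All (id 14, depth 1), Movies (id 16, depth 1).
Iteration 2: rows with parent in {13,14,16} -> Music (id 15, depth 2).
Iteration 3: no rows with parent in {15}; recursion stops.
SUM(depth) = 0 + 1 + 1 + 1 + 2 = 5.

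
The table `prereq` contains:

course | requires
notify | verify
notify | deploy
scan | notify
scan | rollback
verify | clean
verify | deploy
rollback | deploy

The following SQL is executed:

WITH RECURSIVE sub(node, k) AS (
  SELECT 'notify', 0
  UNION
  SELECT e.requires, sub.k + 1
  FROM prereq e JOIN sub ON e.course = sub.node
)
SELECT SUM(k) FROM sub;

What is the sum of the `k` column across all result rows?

6

Base: (notify, k=0).
Iteration 1: edges from {notify} -> (deploy, k=1), (verify, k=1).
Iteration 2: edges from {deploy,verify} -> (clean, k=2), (deploy, k=2).
Iteration 3: no outgoing edges from {clean,deploy}; recursion stops.
SUM(k) = 0 + 1 + 1 + 2 + 2 = 6.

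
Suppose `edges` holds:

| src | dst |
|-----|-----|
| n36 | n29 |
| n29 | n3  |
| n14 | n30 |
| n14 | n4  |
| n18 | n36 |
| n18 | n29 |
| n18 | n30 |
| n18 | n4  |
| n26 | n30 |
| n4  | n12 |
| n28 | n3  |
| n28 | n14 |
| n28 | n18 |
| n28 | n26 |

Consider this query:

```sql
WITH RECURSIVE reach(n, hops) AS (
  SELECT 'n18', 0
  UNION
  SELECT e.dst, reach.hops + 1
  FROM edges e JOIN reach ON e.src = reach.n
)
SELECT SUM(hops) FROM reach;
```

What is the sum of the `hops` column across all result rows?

13

Base: (n18, hops=0).
Iteration 1: edges from {n18} -> (n29, hops=1), (n30, hops=1), (n36, hops=1), (n4, hops=1).
Iteration 2: edges from {n29,n30,n36,n4} -> (n12, hops=2), (n29, hops=2), (n3, hops=2).
Iteration 3: edges from {n12,n29,n3} -> (n3, hops=3).
Iteration 4: no outgoing edges from {n3}; recursion stops.
SUM(hops) = 0 + 1 + 1 + 1 + 1 + 2 + 2 + 2 + 3 = 13.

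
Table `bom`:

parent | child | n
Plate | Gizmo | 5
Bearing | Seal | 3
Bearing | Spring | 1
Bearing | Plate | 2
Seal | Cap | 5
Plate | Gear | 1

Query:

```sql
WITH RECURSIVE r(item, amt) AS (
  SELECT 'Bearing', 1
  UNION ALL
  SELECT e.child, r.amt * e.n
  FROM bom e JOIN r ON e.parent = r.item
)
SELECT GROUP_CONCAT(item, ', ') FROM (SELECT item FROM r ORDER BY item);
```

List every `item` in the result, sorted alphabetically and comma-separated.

Bearing, Cap, Gear, Gizmo, Plate, Seal, Spring

Base: (Bearing, amt=1).
Iteration 1: components of {Bearing} -> Plate = 1*2 = 2, Seal = 1*3 = 3, Spring = 1*1 = 1.
Iteration 2: components of {Plate,Seal,Spring} -> Cap = 3*5 = 15, Gear = 2*1 = 2, Gizmo = 2*5 = 10.
Iteration 3: no further components; recursion stops.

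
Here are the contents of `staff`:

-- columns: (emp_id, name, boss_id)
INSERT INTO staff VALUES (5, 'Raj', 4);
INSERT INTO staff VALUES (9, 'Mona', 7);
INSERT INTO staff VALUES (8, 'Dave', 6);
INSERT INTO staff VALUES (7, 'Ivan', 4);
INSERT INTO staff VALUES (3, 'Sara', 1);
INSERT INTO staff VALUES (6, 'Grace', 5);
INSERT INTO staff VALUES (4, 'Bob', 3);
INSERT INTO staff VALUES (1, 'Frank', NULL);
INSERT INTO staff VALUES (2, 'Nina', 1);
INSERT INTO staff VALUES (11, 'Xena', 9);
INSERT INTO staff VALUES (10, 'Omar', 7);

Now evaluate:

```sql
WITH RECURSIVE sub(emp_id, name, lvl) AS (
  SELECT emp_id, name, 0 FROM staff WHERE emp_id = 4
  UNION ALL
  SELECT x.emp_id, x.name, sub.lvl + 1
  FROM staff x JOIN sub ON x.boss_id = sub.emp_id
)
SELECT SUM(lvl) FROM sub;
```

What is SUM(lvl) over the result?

Base: emp_id=4 (Bob) at lvl 0.
Iteration 1: rows with boss_id in {4} -> Raj (id 5, lvl 1), Ivan (id 7, lvl 1).
Iteration 2: rows with boss_id in {5,7} -> Grace (id 6, lvl 2), Mona (id 9, lvl 2), Omar (id 10, lvl 2).
Iteration 3: rows with boss_id in {6,9,10} -> Dave (id 8, lvl 3), Xena (id 11, lvl 3).
Iteration 4: no rows with boss_id in {8,11}; recursion stops.
SUM(lvl) = 0 + 1 + 1 + 2 + 2 + 2 + 3 + 3 = 14.

14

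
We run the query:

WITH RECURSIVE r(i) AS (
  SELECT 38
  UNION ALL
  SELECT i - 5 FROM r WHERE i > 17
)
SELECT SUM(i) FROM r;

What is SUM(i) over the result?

153

Base: i=38.
Iteration 1: 38 > 17 holds -> i = 38 - 5 = 33.
Iteration 2: 33 > 17 holds -> i = 33 - 5 = 28.
Iteration 3: 28 > 17 holds -> i = 28 - 5 = 23.
Iteration 4: 23 > 17 holds -> i = 23 - 5 = 18.
Iteration 5: 18 > 17 holds -> i = 18 - 5 = 13.
Iteration 6: 13 > 17 fails; recursion stops.
SUM(i) = 38 + 33 + 28 + 23 + 18 + 13 = 153.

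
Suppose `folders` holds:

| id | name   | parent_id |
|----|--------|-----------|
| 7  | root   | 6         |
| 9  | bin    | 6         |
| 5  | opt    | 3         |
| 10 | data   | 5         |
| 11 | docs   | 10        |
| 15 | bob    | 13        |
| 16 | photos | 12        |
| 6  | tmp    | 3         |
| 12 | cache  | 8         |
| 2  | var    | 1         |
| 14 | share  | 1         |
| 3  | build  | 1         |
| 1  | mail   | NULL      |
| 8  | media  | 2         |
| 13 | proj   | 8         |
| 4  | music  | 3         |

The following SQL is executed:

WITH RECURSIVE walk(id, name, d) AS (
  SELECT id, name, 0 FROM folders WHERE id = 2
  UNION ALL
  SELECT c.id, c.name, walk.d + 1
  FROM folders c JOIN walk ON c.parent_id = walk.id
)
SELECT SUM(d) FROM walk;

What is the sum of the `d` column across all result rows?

Base: id=2 (var) at d 0.
Iteration 1: rows with parent_id in {2} -> media (id 8, d 1).
Iteration 2: rows with parent_id in {8} -> cache (id 12, d 2), proj (id 13, d 2).
Iteration 3: rows with parent_id in {12,13} -> bob (id 15, d 3), photos (id 16, d 3).
Iteration 4: no rows with parent_id in {15,16}; recursion stops.
SUM(d) = 0 + 1 + 2 + 2 + 3 + 3 = 11.

11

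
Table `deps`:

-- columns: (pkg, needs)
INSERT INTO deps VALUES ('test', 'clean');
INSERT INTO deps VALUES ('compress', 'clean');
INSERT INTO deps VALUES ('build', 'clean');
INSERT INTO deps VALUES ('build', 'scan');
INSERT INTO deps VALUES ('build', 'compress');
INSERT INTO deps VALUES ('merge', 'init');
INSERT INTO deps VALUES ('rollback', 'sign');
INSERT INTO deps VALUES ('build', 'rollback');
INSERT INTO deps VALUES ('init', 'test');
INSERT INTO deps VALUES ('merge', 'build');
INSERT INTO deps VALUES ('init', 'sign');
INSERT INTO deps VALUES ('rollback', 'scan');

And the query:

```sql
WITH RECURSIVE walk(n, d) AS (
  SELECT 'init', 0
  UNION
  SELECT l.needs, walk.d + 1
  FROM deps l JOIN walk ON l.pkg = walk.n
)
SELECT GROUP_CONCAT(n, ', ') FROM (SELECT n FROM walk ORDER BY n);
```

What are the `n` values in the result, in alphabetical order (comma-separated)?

Base: (init, d=0).
Iteration 1: edges from {init} -> (sign, d=1), (test, d=1).
Iteration 2: edges from {sign,test} -> (clean, d=2).
Iteration 3: no outgoing edges from {clean}; recursion stops.

clean, init, sign, test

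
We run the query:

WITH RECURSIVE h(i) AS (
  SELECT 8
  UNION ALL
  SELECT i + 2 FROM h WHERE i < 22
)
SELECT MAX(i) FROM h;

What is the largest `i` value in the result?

22

Base: i=8.
Iteration 1: 8 < 22 holds -> i = 8 + 2 = 10.
Iteration 2: 10 < 22 holds -> i = 10 + 2 = 12.
Iteration 3: 12 < 22 holds -> i = 12 + 2 = 14.
Iteration 4: 14 < 22 holds -> i = 14 + 2 = 16.
Iteration 5: 16 < 22 holds -> i = 16 + 2 = 18.
Iteration 6: 18 < 22 holds -> i = 18 + 2 = 20.
Iteration 7: 20 < 22 holds -> i = 20 + 2 = 22.
Iteration 8: 22 < 22 fails; recursion stops.
i values: 8, 10, 12, 14, 16, 18, 20, 22; the maximum is 22.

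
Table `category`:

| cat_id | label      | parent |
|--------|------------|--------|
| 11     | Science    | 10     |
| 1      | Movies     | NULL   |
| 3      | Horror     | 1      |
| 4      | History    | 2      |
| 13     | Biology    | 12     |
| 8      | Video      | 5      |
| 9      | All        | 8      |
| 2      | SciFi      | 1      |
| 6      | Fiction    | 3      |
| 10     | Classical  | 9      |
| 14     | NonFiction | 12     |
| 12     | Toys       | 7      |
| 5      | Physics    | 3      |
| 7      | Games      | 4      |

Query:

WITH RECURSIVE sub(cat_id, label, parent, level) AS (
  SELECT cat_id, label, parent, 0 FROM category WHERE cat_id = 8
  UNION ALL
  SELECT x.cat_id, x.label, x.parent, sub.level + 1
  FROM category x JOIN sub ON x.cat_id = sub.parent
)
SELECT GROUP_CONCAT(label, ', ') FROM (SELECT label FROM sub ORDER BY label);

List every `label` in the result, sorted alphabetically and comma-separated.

Horror, Movies, Physics, Video

Base: cat_id=8 (Video), parent=5, level 0.
Iteration 1: join on cat_id=5 -> Physics (id 5, parent=3, level 1).
Iteration 2: join on cat_id=3 -> Horror (id 3, parent=1, level 2).
Iteration 3: join on cat_id=1 -> Movies (id 1, parent=NULL, level 3).
Iteration 4: parent is NULL; no match; recursion stops.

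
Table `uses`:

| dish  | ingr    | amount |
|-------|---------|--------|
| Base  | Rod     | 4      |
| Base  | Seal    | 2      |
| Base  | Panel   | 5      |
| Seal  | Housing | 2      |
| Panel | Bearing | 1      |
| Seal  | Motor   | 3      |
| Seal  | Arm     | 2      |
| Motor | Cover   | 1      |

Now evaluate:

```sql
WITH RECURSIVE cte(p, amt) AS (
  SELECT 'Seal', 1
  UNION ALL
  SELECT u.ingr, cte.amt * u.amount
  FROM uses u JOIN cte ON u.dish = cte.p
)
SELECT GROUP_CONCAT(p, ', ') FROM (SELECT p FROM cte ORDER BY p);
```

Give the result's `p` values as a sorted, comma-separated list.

Arm, Cover, Housing, Motor, Seal

Base: (Seal, amt=1).
Iteration 1: components of {Seal} -> Arm = 1*2 = 2, Housing = 1*2 = 2, Motor = 1*3 = 3.
Iteration 2: components of {Arm,Housing,Motor} -> Cover = 3*1 = 3.
Iteration 3: no further components; recursion stops.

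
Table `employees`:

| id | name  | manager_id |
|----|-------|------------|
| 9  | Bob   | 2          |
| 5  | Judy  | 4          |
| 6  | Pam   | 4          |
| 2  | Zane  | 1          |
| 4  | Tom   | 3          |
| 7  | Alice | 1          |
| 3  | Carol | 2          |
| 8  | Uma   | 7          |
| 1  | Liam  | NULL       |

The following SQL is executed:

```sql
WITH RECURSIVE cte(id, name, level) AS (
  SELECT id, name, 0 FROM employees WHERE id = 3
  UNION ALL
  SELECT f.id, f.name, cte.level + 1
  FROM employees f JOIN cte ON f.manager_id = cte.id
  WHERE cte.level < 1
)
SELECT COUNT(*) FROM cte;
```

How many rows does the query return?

2

Base: id=3 (Carol) at level 0.
Iteration 1: rows with manager_id in {3} -> Tom (id 4, level 1).
Iteration 2: level < 1 fails for all current rows; recursion stops.
Total rows emitted: 2.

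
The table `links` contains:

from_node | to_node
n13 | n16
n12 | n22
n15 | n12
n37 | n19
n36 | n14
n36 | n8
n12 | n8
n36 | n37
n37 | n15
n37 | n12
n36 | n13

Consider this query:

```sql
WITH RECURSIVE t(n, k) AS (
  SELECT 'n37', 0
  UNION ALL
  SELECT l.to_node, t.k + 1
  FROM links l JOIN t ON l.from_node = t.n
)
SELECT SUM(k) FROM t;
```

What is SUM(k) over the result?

Base: (n37, k=0).
Iteration 1: edges from {n37} -> (n12, k=1), (n15, k=1), (n19, k=1).
Iteration 2: edges from {n12,n15,n19} -> (n12, k=2), (n22, k=2), (n8, k=2).
Iteration 3: edges from {n12,n22,n8} -> (n22, k=3), (n8, k=3).
Iteration 4: no outgoing edges from {n22,n8}; recursion stops.
SUM(k) = 0 + 1 + 1 + 1 + 2 + 2 + 2 + 3 + 3 = 15.

15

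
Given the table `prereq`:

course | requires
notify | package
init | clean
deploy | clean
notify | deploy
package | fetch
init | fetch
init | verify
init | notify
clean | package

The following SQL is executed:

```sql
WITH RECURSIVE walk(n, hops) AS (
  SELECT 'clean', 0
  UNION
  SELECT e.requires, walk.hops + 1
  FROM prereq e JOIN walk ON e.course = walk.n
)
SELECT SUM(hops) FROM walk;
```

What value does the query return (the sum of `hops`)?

3

Base: (clean, hops=0).
Iteration 1: edges from {clean} -> (package, hops=1).
Iteration 2: edges from {package} -> (fetch, hops=2).
Iteration 3: no outgoing edges from {fetch}; recursion stops.
SUM(hops) = 0 + 1 + 2 = 3.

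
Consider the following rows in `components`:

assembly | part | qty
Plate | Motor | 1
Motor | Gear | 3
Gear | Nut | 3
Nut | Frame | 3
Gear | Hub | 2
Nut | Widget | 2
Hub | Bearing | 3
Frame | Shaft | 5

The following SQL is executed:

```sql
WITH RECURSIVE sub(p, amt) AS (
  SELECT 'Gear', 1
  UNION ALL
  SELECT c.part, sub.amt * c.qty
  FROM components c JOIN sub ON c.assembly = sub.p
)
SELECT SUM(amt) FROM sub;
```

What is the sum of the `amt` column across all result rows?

72

Base: (Gear, amt=1).
Iteration 1: components of {Gear} -> Hub = 1*2 = 2, Nut = 1*3 = 3.
Iteration 2: components of {Hub,Nut} -> Bearing = 2*3 = 6, Frame = 3*3 = 9, Widget = 3*2 = 6.
Iteration 3: components of {Bearing,Frame,Widget} -> Shaft = 9*5 = 45.
Iteration 4: no further components; recursion stops.
SUM(amt) = 1 + 3 + 2 + 9 + 6 + 6 + 45 = 72.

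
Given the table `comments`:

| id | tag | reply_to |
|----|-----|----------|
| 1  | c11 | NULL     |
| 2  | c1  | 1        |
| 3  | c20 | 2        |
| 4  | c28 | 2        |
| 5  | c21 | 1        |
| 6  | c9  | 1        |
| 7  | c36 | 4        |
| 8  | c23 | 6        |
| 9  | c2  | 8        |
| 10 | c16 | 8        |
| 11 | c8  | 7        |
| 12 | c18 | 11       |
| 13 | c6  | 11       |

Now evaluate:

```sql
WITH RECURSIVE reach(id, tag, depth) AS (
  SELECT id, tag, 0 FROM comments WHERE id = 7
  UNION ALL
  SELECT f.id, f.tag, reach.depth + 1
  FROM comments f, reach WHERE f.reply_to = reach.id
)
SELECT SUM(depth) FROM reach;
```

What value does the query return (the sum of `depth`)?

5

Base: id=7 (c36) at depth 0.
Iteration 1: rows with reply_to in {7} -> c8 (id 11, depth 1).
Iteration 2: rows with reply_to in {11} -> c18 (id 12, depth 2), c6 (id 13, depth 2).
Iteration 3: no rows with reply_to in {12,13}; recursion stops.
SUM(depth) = 0 + 1 + 2 + 2 = 5.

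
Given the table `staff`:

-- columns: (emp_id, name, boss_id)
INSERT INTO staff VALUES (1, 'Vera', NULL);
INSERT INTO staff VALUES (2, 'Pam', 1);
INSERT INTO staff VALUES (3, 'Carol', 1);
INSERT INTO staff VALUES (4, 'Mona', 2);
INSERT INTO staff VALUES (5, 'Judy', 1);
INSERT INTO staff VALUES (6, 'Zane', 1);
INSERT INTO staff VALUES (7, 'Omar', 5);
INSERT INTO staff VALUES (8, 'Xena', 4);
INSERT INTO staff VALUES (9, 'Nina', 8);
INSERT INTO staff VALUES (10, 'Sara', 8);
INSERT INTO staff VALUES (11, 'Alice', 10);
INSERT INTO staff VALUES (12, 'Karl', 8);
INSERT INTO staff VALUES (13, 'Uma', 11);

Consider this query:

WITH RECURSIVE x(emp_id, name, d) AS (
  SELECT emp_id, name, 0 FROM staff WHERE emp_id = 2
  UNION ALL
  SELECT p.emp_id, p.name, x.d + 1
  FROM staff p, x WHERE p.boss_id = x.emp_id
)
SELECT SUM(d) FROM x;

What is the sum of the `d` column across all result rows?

21

Base: emp_id=2 (Pam) at d 0.
Iteration 1: rows with boss_id in {2} -> Mona (id 4, d 1).
Iteration 2: rows with boss_id in {4} -> Xena (id 8, d 2).
Iteration 3: rows with boss_id in {8} -> Nina (id 9, d 3), Sara (id 10, d 3), Karl (id 12, d 3).
Iteration 4: rows with boss_id in {9,10,12} -> Alice (id 11, d 4).
Iteration 5: rows with boss_id in {11} -> Uma (id 13, d 5).
Iteration 6: no rows with boss_id in {13}; recursion stops.
SUM(d) = 0 + 1 + 2 + 3 + 3 + 3 + 4 + 5 = 21.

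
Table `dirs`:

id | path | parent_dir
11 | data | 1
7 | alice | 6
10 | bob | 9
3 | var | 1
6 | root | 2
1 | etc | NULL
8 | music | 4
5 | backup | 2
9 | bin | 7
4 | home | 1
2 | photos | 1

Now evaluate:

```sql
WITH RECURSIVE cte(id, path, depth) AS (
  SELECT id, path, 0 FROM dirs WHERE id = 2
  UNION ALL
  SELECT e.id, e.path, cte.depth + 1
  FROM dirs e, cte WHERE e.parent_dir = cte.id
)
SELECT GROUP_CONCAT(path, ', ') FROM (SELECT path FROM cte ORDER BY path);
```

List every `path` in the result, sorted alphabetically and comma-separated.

alice, backup, bin, bob, photos, root

Base: id=2 (photos) at depth 0.
Iteration 1: rows with parent_dir in {2} -> backup (id 5, depth 1), root (id 6, depth 1).
Iteration 2: rows with parent_dir in {5,6} -> alice (id 7, depth 2).
Iteration 3: rows with parent_dir in {7} -> bin (id 9, depth 3).
Iteration 4: rows with parent_dir in {9} -> bob (id 10, depth 4).
Iteration 5: no rows with parent_dir in {10}; recursion stops.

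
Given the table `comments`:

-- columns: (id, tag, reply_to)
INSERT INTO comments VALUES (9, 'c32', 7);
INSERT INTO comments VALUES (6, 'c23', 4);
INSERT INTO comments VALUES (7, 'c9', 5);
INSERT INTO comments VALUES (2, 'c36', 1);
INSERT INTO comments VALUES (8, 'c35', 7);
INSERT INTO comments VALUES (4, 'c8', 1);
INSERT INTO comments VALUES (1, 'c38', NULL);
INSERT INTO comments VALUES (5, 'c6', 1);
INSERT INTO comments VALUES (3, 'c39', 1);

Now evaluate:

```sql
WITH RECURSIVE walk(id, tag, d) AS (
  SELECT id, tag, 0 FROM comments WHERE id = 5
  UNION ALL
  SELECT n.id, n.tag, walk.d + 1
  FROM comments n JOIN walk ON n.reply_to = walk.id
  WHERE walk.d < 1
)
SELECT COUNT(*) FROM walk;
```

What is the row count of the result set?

Base: id=5 (c6) at d 0.
Iteration 1: rows with reply_to in {5} -> c9 (id 7, d 1).
Iteration 2: d < 1 fails for all current rows; recursion stops.
Total rows emitted: 2.

2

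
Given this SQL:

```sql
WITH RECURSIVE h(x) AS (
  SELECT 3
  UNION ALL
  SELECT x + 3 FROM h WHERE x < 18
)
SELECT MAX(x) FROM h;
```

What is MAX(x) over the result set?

Base: x=3.
Iteration 1: 3 < 18 holds -> x = 3 + 3 = 6.
Iteration 2: 6 < 18 holds -> x = 6 + 3 = 9.
Iteration 3: 9 < 18 holds -> x = 9 + 3 = 12.
Iteration 4: 12 < 18 holds -> x = 12 + 3 = 15.
Iteration 5: 15 < 18 holds -> x = 15 + 3 = 18.
Iteration 6: 18 < 18 fails; recursion stops.
x values: 3, 6, 9, 12, 15, 18; the maximum is 18.

18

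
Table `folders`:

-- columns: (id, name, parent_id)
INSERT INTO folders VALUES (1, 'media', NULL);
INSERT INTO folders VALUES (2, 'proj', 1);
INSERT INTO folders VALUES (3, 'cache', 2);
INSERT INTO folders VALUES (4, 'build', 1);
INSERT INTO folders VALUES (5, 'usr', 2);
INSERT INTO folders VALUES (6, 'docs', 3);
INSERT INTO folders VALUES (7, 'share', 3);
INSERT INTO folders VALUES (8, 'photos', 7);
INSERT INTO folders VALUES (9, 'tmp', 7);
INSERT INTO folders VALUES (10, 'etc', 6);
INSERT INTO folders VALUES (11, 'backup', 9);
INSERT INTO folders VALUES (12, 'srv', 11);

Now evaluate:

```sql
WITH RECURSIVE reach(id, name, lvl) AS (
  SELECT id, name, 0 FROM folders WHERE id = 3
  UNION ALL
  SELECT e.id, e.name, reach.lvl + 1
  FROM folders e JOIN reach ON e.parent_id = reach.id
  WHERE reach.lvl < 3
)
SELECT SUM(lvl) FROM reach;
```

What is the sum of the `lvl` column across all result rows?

11

Base: id=3 (cache) at lvl 0.
Iteration 1: rows with parent_id in {3} -> docs (id 6, lvl 1), share (id 7, lvl 1).
Iteration 2: rows with parent_id in {6,7} -> photos (id 8, lvl 2), tmp (id 9, lvl 2), etc (id 10, lvl 2).
Iteration 3: rows with parent_id in {8,9,10} -> backup (id 11, lvl 3).
Iteration 4: lvl < 3 fails for all current rows; recursion stops.
SUM(lvl) = 0 + 1 + 1 + 2 + 2 + 2 + 3 = 11.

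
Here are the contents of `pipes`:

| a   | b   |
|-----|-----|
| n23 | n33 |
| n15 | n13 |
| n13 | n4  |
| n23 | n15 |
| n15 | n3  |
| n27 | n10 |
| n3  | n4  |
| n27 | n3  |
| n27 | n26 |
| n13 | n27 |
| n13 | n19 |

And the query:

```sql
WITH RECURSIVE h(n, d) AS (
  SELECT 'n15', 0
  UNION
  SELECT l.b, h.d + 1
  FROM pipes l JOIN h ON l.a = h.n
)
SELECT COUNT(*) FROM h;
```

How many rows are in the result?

10

Base: (n15, d=0).
Iteration 1: edges from {n15} -> (n13, d=1), (n3, d=1).
Iteration 2: edges from {n13,n3} -> (n19, d=2), (n27, d=2), (n4, d=2). [UNION drops 1 duplicate row(s)]
Iteration 3: edges from {n19,n27,n4} -> (n10, d=3), (n26, d=3), (n3, d=3).
Iteration 4: edges from {n10,n26,n3} -> (n4, d=4).
Iteration 5: no outgoing edges from {n4}; recursion stops.
Total rows emitted: 10.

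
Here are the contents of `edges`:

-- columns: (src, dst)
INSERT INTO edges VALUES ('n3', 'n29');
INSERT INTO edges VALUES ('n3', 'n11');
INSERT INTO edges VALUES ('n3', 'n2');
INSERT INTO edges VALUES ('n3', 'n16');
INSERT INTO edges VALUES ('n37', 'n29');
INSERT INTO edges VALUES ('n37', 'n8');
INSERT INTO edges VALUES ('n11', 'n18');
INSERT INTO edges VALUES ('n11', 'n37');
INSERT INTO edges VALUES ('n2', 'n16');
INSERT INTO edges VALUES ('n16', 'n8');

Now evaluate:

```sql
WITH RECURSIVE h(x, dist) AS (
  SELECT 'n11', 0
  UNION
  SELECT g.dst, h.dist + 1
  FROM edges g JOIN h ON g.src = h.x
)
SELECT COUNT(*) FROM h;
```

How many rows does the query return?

Base: (n11, dist=0).
Iteration 1: edges from {n11} -> (n18, dist=1), (n37, dist=1).
Iteration 2: edges from {n18,n37} -> (n29, dist=2), (n8, dist=2).
Iteration 3: no outgoing edges from {n29,n8}; recursion stops.
Total rows emitted: 5.

5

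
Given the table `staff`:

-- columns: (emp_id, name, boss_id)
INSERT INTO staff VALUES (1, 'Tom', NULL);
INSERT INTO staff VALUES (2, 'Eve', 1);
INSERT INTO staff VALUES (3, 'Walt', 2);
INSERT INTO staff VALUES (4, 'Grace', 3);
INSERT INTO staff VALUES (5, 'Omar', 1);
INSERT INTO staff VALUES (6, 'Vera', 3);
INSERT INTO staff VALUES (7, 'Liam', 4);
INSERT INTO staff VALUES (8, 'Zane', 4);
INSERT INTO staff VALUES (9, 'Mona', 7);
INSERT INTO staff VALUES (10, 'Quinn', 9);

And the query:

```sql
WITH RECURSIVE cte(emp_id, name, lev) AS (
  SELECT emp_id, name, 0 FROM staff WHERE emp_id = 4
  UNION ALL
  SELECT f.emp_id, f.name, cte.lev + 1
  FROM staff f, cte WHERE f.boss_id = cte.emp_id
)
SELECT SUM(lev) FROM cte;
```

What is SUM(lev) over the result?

7

Base: emp_id=4 (Grace) at lev 0.
Iteration 1: rows with boss_id in {4} -> Liam (id 7, lev 1), Zane (id 8, lev 1).
Iteration 2: rows with boss_id in {7,8} -> Mona (id 9, lev 2).
Iteration 3: rows with boss_id in {9} -> Quinn (id 10, lev 3).
Iteration 4: no rows with boss_id in {10}; recursion stops.
SUM(lev) = 0 + 1 + 1 + 2 + 3 = 7.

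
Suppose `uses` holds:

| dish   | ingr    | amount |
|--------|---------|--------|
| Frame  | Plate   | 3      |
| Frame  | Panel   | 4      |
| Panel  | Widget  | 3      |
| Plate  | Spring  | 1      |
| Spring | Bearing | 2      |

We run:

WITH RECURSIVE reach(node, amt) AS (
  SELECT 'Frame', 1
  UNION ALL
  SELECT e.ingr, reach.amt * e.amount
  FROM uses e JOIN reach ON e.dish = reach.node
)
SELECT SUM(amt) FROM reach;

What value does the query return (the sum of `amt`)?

29

Base: (Frame, amt=1).
Iteration 1: components of {Frame} -> Panel = 1*4 = 4, Plate = 1*3 = 3.
Iteration 2: components of {Panel,Plate} -> Spring = 3*1 = 3, Widget = 4*3 = 12.
Iteration 3: components of {Spring,Widget} -> Bearing = 3*2 = 6.
Iteration 4: no further components; recursion stops.
SUM(amt) = 1 + 3 + 4 + 3 + 12 + 6 = 29.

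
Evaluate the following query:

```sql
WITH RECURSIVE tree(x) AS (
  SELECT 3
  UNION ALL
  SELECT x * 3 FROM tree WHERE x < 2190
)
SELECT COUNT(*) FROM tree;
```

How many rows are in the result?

8

Base: x=3.
Iteration 1: 3 < 2190 holds -> x = 3 * 3 = 9.
Iteration 2: 9 < 2190 holds -> x = 9 * 3 = 27.
Iteration 3: 27 < 2190 holds -> x = 27 * 3 = 81.
Iteration 4: 81 < 2190 holds -> x = 81 * 3 = 243.
Iteration 5: 243 < 2190 holds -> x = 243 * 3 = 729.
Iteration 6: 729 < 2190 holds -> x = 729 * 3 = 2187.
Iteration 7: 2187 < 2190 holds -> x = 2187 * 3 = 6561.
Iteration 8: 6561 < 2190 fails; recursion stops.
Total rows emitted: 8.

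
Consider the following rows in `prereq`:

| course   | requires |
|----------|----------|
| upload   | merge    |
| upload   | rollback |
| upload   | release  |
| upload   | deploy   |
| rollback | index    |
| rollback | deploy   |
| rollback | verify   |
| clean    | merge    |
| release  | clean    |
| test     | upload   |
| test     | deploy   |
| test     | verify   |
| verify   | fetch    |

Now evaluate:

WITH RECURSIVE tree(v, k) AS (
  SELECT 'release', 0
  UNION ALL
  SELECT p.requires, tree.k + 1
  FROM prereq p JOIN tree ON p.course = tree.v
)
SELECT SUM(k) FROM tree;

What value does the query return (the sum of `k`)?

Base: (release, k=0).
Iteration 1: edges from {release} -> (clean, k=1).
Iteration 2: edges from {clean} -> (merge, k=2).
Iteration 3: no outgoing edges from {merge}; recursion stops.
SUM(k) = 0 + 1 + 2 = 3.

3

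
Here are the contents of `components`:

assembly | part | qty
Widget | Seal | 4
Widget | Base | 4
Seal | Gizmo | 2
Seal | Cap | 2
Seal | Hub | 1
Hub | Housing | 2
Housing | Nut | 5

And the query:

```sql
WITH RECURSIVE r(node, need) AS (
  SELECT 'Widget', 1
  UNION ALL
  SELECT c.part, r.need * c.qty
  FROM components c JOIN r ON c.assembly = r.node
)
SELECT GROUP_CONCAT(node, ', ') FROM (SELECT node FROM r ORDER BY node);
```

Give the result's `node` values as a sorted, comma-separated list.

Base, Cap, Gizmo, Housing, Hub, Nut, Seal, Widget

Base: (Widget, need=1).
Iteration 1: components of {Widget} -> Base = 1*4 = 4, Seal = 1*4 = 4.
Iteration 2: components of {Base,Seal} -> Cap = 4*2 = 8, Gizmo = 4*2 = 8, Hub = 4*1 = 4.
Iteration 3: components of {Cap,Gizmo,Hub} -> Housing = 4*2 = 8.
Iteration 4: components of {Housing} -> Nut = 8*5 = 40.
Iteration 5: no further components; recursion stops.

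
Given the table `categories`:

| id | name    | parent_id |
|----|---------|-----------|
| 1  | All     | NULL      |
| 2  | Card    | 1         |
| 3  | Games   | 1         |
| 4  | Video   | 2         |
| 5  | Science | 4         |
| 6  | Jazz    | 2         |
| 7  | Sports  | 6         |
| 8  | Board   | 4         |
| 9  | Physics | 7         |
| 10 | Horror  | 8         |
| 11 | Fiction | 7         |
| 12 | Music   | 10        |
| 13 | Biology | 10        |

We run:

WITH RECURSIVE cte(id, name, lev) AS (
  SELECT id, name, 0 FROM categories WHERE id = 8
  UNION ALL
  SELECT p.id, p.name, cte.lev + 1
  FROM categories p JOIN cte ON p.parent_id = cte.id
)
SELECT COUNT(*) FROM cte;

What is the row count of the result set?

Base: id=8 (Board) at lev 0.
Iteration 1: rows with parent_id in {8} -> Horror (id 10, lev 1).
Iteration 2: rows with parent_id in {10} -> Music (id 12, lev 2), Biology (id 13, lev 2).
Iteration 3: no rows with parent_id in {12,13}; recursion stops.
Total rows emitted: 4.

4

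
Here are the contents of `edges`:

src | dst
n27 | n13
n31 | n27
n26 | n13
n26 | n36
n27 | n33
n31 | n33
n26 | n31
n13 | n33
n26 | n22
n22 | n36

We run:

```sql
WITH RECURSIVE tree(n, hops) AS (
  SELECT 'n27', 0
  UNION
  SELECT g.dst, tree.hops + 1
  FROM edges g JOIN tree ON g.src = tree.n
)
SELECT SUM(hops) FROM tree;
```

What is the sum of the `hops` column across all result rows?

4

Base: (n27, hops=0).
Iteration 1: edges from {n27} -> (n13, hops=1), (n33, hops=1).
Iteration 2: edges from {n13,n33} -> (n33, hops=2).
Iteration 3: no outgoing edges from {n33}; recursion stops.
SUM(hops) = 0 + 1 + 1 + 2 = 4.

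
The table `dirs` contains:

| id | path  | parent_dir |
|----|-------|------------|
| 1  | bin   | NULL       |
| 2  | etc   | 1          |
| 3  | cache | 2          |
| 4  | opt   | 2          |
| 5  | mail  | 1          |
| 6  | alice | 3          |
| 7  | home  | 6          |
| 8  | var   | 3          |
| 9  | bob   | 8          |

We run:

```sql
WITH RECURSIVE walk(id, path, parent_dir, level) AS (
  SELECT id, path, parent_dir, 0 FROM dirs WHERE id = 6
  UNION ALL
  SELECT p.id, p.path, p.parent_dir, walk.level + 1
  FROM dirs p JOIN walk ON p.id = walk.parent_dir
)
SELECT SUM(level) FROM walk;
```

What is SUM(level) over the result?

Base: id=6 (alice), parent_dir=3, level 0.
Iteration 1: join on id=3 -> cache (id 3, parent_dir=2, level 1).
Iteration 2: join on id=2 -> etc (id 2, parent_dir=1, level 2).
Iteration 3: join on id=1 -> bin (id 1, parent_dir=NULL, level 3).
Iteration 4: parent_dir is NULL; no match; recursion stops.
SUM(level) = 0 + 1 + 2 + 3 = 6.

6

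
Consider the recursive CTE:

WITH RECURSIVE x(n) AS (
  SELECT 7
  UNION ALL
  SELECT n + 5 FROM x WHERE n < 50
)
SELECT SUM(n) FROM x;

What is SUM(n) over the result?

Base: n=7.
Iteration 1: 7 < 50 holds -> n = 7 + 5 = 12.
Iteration 2: 12 < 50 holds -> n = 12 + 5 = 17.
Iteration 3: 17 < 50 holds -> n = 17 + 5 = 22.
Iteration 4: 22 < 50 holds -> n = 22 + 5 = 27.
Iteration 5: 27 < 50 holds -> n = 27 + 5 = 32.
Iteration 6: 32 < 50 holds -> n = 32 + 5 = 37.
Iteration 7: 37 < 50 holds -> n = 37 + 5 = 42.
Iteration 8: 42 < 50 holds -> n = 42 + 5 = 47.
Iteration 9: 47 < 50 holds -> n = 47 + 5 = 52.
Iteration 10: 52 < 50 fails; recursion stops.
SUM(n) = 7 + 12 + 17 + 22 + 27 + 32 + 37 + 42 + 47 + 52 = 295.

295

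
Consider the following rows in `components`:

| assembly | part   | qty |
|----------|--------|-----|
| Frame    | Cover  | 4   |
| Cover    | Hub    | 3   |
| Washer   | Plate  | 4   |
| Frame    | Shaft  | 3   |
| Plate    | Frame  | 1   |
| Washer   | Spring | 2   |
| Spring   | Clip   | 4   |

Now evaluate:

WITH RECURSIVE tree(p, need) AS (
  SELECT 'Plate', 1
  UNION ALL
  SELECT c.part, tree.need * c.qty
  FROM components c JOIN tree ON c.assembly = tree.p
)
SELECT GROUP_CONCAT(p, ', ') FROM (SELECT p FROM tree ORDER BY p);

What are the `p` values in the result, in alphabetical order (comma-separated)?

Base: (Plate, need=1).
Iteration 1: components of {Plate} -> Frame = 1*1 = 1.
Iteration 2: components of {Frame} -> Cover = 1*4 = 4, Shaft = 1*3 = 3.
Iteration 3: components of {Cover,Shaft} -> Hub = 4*3 = 12.
Iteration 4: no further components; recursion stops.

Cover, Frame, Hub, Plate, Shaft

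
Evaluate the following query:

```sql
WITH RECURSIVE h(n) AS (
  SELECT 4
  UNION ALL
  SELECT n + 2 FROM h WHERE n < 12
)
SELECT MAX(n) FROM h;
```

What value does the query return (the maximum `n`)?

Base: n=4.
Iteration 1: 4 < 12 holds -> n = 4 + 2 = 6.
Iteration 2: 6 < 12 holds -> n = 6 + 2 = 8.
Iteration 3: 8 < 12 holds -> n = 8 + 2 = 10.
Iteration 4: 10 < 12 holds -> n = 10 + 2 = 12.
Iteration 5: 12 < 12 fails; recursion stops.
n values: 4, 6, 8, 10, 12; the maximum is 12.

12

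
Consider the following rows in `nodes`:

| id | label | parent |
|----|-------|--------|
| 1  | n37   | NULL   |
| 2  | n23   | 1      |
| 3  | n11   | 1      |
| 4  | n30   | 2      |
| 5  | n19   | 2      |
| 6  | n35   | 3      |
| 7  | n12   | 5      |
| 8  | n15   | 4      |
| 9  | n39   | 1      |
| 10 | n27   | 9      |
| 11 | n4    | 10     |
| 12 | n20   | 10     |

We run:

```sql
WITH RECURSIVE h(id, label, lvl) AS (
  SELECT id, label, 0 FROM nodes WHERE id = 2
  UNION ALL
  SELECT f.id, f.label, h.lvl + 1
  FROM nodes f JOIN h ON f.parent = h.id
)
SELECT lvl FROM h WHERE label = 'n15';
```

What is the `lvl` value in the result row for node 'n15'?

Base: id=2 (n23) at lvl 0.
Iteration 1: rows with parent in {2} -> n30 (id 4, lvl 1), n19 (id 5, lvl 1).
Iteration 2: rows with parent in {4,5} -> n12 (id 7, lvl 2), n15 (id 8, lvl 2).
Iteration 3: no rows with parent in {7,8}; recursion stops.

2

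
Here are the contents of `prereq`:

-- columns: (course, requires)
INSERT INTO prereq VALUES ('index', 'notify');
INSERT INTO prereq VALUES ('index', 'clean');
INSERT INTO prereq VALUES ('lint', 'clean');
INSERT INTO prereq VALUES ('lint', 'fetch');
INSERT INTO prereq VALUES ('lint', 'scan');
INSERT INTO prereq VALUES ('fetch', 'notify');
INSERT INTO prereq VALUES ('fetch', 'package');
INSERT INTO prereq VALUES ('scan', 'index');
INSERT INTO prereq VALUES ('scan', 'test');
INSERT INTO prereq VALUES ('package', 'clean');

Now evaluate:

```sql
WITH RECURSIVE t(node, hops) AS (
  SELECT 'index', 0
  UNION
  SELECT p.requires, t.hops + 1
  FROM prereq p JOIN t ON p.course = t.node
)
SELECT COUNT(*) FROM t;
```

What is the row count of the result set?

3

Base: (index, hops=0).
Iteration 1: edges from {index} -> (clean, hops=1), (notify, hops=1).
Iteration 2: no outgoing edges from {clean,notify}; recursion stops.
Total rows emitted: 3.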